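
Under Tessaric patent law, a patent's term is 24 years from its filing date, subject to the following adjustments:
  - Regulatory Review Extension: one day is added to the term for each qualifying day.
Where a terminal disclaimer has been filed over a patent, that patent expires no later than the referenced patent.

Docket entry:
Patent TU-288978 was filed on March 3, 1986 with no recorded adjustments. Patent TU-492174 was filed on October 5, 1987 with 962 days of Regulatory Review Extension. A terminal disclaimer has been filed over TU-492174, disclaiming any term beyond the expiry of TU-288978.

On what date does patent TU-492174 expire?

March 3, 2010

Natural term of TU-492174:
  Base: filing + 24 years → 5 October 2011.
  Regulatory Review Extension: +962 days → 24 May 2014.
Expiry of referenced patent TU-288978:
  Base: filing + 24 years → 3 March 2010.
Terminal disclaimer: TU-492174 expires on the earlier of 24 May 2014 and 3 March 2010.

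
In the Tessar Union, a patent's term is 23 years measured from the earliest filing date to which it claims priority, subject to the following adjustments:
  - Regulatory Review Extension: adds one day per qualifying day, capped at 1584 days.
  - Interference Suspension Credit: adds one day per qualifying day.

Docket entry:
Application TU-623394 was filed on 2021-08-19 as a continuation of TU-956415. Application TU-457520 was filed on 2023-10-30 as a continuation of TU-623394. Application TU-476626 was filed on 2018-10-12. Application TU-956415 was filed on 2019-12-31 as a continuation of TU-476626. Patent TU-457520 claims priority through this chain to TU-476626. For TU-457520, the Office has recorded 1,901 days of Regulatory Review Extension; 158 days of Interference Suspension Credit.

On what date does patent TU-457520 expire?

2046-07-20

Earliest priority filing: 12 October 2018.
Base term: 12 October 2018 + 23 years → 12 October 2041.
Regulatory Review Extension: 1901 days claimed exceeds the 1584-day cap, so +1584 days → 12 February 2046.
Interference Suspension Credit: +158 days → 20 July 2046.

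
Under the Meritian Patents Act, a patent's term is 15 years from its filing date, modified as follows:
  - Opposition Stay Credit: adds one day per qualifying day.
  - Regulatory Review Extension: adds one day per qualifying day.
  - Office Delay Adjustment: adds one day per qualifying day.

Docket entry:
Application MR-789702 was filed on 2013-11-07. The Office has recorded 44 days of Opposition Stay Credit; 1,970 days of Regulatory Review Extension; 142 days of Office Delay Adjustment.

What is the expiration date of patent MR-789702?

Base term: filing date + 15 years → 7 November 2028.
Opposition Stay Credit: +44 days → 21 December 2028.
Regulatory Review Extension: +1970 days → 14 May 2034.
Office Delay Adjustment: +142 days → 3 October 2034.

2034-10-03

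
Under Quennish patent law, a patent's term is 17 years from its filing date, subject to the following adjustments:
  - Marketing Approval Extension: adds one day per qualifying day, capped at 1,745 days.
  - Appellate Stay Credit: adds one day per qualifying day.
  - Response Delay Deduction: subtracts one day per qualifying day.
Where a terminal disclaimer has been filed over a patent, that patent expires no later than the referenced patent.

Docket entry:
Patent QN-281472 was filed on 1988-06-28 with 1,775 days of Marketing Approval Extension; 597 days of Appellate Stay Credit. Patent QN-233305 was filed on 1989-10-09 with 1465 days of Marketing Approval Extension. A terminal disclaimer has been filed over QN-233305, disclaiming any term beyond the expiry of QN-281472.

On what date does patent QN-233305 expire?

Natural term of QN-233305:
  Base: filing + 17 years → 9 October 2006.
  Marketing Approval Extension: 1465 days (within the 1745-day cap) → +1465 days → 13 October 2010.
Expiry of referenced patent QN-281472:
  Base: filing + 17 years → 28 June 2005.
  Marketing Approval Extension: 1775 days claimed exceeds the 1745-day cap, so +1745 days → 8 April 2010.
  Appellate Stay Credit: +597 days → 26 November 2011.
Terminal disclaimer: QN-233305 expires on the earlier of 13 October 2010 and 26 November 2011.

October 13, 2010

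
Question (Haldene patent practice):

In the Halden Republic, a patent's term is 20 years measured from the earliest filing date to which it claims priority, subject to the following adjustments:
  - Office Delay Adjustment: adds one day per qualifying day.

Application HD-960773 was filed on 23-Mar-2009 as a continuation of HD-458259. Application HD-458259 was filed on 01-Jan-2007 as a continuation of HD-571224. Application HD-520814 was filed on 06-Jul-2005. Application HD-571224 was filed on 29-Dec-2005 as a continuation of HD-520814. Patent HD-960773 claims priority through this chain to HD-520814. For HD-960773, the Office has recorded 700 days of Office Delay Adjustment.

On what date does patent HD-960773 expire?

June 6, 2027

Earliest priority filing: 6 July 2005.
Base term: 6 July 2005 + 20 years → 6 July 2025.
Office Delay Adjustment: +700 days → 6 June 2027.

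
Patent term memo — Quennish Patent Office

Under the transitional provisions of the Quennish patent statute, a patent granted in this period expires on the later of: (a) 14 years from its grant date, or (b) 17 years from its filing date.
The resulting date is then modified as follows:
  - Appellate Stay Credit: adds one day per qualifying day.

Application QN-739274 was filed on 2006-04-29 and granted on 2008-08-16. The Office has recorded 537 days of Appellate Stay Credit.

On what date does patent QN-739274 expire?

(a) grant + 14 years → 16 August 2022.
(b) filing + 17 years → 29 April 2023.
Later of the two: 29 April 2023.
Appellate Stay Credit: +537 days → 17 October 2024.

October 17, 2024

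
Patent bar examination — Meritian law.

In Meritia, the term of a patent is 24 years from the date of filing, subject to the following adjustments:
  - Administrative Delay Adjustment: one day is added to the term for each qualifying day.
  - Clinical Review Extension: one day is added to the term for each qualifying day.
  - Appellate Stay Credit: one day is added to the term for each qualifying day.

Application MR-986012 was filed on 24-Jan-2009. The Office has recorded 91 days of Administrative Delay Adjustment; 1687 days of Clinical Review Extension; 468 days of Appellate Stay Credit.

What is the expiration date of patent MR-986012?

Base term: filing date + 24 years → 24 January 2033.
Administrative Delay Adjustment: +91 days → 25 April 2033.
Clinical Review Extension: +1687 days → 7 December 2037.
Appellate Stay Credit: +468 days → 20 March 2039.

March 20, 2039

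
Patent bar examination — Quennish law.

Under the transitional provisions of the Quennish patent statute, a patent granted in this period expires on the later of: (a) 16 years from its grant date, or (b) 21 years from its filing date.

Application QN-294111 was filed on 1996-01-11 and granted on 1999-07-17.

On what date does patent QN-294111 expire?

January 11, 2017

(a) grant + 16 years → 17 July 2015.
(b) filing + 21 years → 11 January 2017.
Later of the two: 11 January 2017.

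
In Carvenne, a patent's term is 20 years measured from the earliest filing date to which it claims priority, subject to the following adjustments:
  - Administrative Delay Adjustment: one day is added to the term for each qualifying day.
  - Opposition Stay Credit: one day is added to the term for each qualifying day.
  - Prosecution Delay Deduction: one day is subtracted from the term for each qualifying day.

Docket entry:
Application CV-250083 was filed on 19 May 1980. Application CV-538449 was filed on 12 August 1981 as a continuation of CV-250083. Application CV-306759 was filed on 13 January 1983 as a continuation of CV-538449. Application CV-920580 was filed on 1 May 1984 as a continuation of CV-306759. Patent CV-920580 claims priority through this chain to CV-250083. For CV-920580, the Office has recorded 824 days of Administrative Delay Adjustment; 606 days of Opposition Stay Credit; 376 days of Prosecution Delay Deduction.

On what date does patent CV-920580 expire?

Earliest priority filing: 19 May 1980.
Base term: 19 May 1980 + 20 years → 19 May 2000.
Administrative Delay Adjustment: +824 days → 21 August 2002.
Opposition Stay Credit: +606 days → 18 April 2004.
Prosecution Delay Deduction: −376 days → 8 April 2003.

April 8, 2003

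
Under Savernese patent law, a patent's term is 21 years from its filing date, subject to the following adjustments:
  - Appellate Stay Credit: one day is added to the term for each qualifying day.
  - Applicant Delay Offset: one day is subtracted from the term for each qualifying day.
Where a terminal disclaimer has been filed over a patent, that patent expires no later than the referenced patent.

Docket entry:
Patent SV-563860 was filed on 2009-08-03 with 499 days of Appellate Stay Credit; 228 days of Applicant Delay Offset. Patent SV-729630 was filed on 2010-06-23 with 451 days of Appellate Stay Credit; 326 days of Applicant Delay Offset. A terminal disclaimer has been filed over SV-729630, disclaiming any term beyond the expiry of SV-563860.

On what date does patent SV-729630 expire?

Natural term of SV-729630:
  Base: filing + 21 years → 23 June 2031.
  Appellate Stay Credit: +451 days → 16 September 2032.
  Applicant Delay Offset: −326 days → 26 October 2031.
Expiry of referenced patent SV-563860:
  Base: filing + 21 years → 3 August 2030.
  Appellate Stay Credit: +499 days → 15 December 2031.
  Applicant Delay Offset: −228 days → 1 May 2031.
Terminal disclaimer: SV-729630 expires on the earlier of 26 October 2031 and 1 May 2031.

2031-05-01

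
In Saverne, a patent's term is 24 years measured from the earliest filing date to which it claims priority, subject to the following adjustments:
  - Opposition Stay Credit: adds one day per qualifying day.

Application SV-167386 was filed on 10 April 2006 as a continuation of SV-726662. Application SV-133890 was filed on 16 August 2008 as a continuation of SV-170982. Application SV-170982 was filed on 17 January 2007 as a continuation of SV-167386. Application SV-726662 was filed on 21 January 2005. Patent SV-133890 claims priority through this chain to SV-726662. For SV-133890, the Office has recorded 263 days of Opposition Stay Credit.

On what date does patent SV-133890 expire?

2029-10-11

Earliest priority filing: 21 January 2005.
Base term: 21 January 2005 + 24 years → 21 January 2029.
Opposition Stay Credit: +263 days → 11 October 2029.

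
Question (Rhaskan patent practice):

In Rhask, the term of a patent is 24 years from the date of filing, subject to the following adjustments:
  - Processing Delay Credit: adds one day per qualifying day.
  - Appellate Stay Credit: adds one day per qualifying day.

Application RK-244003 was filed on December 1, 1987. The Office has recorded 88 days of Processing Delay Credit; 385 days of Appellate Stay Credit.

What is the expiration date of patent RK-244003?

Base term: filing date + 24 years → 1 December 2011.
Processing Delay Credit: +88 days → 27 February 2012.
Appellate Stay Credit: +385 days → 18 March 2013.

2013-03-18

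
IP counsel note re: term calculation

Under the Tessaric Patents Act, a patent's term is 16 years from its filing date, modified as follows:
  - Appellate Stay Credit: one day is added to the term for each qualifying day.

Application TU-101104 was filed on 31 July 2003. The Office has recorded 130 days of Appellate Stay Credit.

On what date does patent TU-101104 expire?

2019-12-08

Base term: filing date + 16 years → 31 July 2019.
Appellate Stay Credit: +130 days → 8 December 2019.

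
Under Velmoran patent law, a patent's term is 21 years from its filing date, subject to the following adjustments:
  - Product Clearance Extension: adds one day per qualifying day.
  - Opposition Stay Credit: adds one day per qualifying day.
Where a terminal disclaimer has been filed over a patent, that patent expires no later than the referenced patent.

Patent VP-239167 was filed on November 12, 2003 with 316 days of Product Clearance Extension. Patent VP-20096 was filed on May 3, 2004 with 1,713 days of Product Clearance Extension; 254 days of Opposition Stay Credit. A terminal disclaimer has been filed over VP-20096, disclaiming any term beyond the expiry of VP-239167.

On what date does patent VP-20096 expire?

September 24, 2025

Natural term of VP-20096:
  Base: filing + 21 years → 3 May 2025.
  Product Clearance Extension: +1713 days → 10 January 2030.
  Opposition Stay Credit: +254 days → 21 September 2030.
Expiry of referenced patent VP-239167:
  Base: filing + 21 years → 12 November 2024.
  Product Clearance Extension: +316 days → 24 September 2025.
Terminal disclaimer: VP-20096 expires on the earlier of 21 September 2030 and 24 September 2025.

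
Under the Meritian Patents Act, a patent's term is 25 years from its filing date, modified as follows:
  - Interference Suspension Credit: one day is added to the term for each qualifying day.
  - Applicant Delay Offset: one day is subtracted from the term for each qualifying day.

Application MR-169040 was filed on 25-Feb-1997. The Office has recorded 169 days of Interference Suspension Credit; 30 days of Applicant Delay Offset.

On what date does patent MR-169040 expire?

2022-07-14

Base term: filing date + 25 years → 25 February 2022.
Interference Suspension Credit: +169 days → 13 August 2022.
Applicant Delay Offset: −30 days → 14 July 2022.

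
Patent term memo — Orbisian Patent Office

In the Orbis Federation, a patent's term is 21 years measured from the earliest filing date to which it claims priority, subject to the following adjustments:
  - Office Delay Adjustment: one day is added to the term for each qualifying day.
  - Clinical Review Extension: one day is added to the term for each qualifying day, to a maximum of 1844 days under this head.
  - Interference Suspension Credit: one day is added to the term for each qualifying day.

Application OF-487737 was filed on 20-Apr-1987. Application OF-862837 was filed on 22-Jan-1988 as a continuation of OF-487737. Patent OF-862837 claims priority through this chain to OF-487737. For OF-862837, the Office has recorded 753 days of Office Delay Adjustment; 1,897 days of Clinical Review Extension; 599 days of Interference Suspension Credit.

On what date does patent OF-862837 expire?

Earliest priority filing: 20 April 1987.
Base term: 20 April 1987 + 21 years → 20 April 2008.
Office Delay Adjustment: +753 days → 13 May 2010.
Clinical Review Extension: 1897 days claimed exceeds the 1844-day cap, so +1844 days → 31 May 2015.
Interference Suspension Credit: +599 days → 19 January 2017.

January 19, 2017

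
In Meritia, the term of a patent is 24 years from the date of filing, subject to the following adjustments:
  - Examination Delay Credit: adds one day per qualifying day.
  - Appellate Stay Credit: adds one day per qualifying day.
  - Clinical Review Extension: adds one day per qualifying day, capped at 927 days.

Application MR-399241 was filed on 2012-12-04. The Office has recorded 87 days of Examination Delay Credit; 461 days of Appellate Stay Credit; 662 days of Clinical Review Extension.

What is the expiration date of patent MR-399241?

Base term: filing date + 24 years → 4 December 2036.
Examination Delay Credit: +87 days → 1 March 2037.
Appellate Stay Credit: +461 days → 5 June 2038.
Clinical Review Extension: 662 days (within the 927-day cap) → +662 days → 28 March 2040.

2040-03-28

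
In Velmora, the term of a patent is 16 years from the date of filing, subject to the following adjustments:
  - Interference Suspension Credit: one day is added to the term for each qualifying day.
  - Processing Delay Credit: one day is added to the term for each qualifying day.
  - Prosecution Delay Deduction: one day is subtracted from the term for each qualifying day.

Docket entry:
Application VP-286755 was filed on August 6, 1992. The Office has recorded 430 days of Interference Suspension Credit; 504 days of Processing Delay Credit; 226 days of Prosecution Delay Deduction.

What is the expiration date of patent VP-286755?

Base term: filing date + 16 years → 6 August 2008.
Interference Suspension Credit: +430 days → 10 October 2009.
Processing Delay Credit: +504 days → 26 February 2011.
Prosecution Delay Deduction: −226 days → 15 July 2010.

July 15, 2010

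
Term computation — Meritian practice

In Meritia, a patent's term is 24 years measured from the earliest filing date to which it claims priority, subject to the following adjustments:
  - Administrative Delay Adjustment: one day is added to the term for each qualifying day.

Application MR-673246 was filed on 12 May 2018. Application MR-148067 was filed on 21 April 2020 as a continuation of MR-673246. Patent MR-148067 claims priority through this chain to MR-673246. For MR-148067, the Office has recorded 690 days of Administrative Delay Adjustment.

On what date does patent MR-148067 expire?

Earliest priority filing: 12 May 2018.
Base term: 12 May 2018 + 24 years → 12 May 2042.
Administrative Delay Adjustment: +690 days → 1 April 2044.

2044-04-01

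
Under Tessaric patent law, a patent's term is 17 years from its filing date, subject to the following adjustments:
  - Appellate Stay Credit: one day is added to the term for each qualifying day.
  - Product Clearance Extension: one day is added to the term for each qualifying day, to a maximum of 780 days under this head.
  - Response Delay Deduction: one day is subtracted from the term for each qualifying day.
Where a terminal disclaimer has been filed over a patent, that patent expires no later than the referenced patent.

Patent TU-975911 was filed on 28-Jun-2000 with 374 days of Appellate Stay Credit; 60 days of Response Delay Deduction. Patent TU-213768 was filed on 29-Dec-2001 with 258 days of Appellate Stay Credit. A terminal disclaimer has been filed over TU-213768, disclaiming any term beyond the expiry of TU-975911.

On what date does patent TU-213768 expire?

May 8, 2018

Natural term of TU-213768:
  Base: filing + 17 years → 29 December 2018.
  Appellate Stay Credit: +258 days → 13 September 2019.
Expiry of referenced patent TU-975911:
  Base: filing + 17 years → 28 June 2017.
  Appellate Stay Credit: +374 days → 7 July 2018.
  Response Delay Deduction: −60 days → 8 May 2018.
Terminal disclaimer: TU-213768 expires on the earlier of 13 September 2019 and 8 May 2018.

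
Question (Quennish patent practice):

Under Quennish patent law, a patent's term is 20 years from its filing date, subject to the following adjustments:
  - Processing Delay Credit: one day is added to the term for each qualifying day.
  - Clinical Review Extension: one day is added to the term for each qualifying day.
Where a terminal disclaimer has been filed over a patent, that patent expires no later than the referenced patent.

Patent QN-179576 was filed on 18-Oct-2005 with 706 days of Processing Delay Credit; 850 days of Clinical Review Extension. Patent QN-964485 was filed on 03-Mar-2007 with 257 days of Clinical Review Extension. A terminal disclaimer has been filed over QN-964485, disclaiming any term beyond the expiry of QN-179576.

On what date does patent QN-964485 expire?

Natural term of QN-964485:
  Base: filing + 20 years → 3 March 2027.
  Clinical Review Extension: +257 days → 15 November 2027.
Expiry of referenced patent QN-179576:
  Base: filing + 20 years → 18 October 2025.
  Processing Delay Credit: +706 days → 24 September 2027.
  Clinical Review Extension: +850 days → 21 January 2030.
Terminal disclaimer: QN-964485 expires on the earlier of 15 November 2027 and 21 January 2030.

2027-11-15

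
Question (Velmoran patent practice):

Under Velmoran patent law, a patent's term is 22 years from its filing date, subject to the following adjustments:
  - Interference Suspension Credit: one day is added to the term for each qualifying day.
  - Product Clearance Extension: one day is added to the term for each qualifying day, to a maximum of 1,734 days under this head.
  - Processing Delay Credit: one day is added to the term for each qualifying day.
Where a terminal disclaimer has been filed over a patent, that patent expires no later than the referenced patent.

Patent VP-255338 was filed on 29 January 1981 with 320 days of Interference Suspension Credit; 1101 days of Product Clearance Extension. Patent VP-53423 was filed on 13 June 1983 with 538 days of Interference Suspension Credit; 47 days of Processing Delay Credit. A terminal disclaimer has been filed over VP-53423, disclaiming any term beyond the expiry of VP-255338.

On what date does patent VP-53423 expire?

Natural term of VP-53423:
  Base: filing + 22 years → 13 June 2005.
  Interference Suspension Credit: +538 days → 3 December 2006.
  Processing Delay Credit: +47 days → 19 January 2007.
Expiry of referenced patent VP-255338:
  Base: filing + 22 years → 29 January 2003.
  Interference Suspension Credit: +320 days → 15 December 2003.
  Product Clearance Extension: 1101 days (within the 1734-day cap) → +1101 days → 20 December 2006.
Terminal disclaimer: VP-53423 expires on the earlier of 19 January 2007 and 20 December 2006.

2006-12-20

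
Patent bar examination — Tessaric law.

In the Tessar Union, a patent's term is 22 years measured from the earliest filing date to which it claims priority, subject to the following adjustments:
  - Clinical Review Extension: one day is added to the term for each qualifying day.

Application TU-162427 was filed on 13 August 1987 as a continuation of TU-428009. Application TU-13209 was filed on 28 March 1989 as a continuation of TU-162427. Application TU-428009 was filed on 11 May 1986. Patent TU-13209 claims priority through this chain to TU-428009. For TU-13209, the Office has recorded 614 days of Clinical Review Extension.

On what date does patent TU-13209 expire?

2010-01-15

Earliest priority filing: 11 May 1986.
Base term: 11 May 1986 + 22 years → 11 May 2008.
Clinical Review Extension: +614 days → 15 January 2010.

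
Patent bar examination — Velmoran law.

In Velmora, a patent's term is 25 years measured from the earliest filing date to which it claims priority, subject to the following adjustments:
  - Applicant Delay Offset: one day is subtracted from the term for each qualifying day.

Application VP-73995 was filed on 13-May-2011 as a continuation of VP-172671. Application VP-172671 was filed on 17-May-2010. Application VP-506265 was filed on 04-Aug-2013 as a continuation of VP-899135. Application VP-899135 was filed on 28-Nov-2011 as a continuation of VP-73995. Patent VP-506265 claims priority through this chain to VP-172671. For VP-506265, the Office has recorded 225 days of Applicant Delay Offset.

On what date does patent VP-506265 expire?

Earliest priority filing: 17 May 2010.
Base term: 17 May 2010 + 25 years → 17 May 2035.
Applicant Delay Offset: −225 days → 4 October 2034.

October 4, 2034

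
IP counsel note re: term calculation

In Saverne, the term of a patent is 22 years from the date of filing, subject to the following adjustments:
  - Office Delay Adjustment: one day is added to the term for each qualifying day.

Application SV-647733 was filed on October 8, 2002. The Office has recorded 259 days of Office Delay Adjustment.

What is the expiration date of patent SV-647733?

June 24, 2025

Base term: filing date + 22 years → 8 October 2024.
Office Delay Adjustment: +259 days → 24 June 2025.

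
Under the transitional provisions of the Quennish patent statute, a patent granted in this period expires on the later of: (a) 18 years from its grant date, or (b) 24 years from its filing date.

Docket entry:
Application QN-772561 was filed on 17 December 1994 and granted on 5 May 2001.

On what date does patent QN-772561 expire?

May 5, 2019

(a) grant + 18 years → 5 May 2019.
(b) filing + 24 years → 17 December 2018.
Later of the two: 5 May 2019.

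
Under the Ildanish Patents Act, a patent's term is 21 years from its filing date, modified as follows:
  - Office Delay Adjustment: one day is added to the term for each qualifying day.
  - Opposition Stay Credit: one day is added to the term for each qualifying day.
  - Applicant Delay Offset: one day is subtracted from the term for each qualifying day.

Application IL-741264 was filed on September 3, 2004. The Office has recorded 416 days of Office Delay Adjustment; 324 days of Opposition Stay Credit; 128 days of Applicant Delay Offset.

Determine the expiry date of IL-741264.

Base term: filing date + 21 years → 3 September 2025.
Office Delay Adjustment: +416 days → 24 October 2026.
Opposition Stay Credit: +324 days → 13 September 2027.
Applicant Delay Offset: −128 days → 8 May 2027.

May 8, 2027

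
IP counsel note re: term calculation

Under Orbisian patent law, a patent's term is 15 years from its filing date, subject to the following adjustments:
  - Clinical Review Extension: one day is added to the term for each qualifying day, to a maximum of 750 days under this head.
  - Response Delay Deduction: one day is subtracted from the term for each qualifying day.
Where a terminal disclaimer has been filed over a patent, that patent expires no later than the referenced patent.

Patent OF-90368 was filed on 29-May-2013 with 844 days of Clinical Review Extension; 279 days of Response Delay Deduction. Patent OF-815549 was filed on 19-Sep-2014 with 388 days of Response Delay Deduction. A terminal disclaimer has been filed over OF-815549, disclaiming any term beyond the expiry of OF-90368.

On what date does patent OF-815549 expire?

Natural term of OF-815549:
  Base: filing + 15 years → 19 September 2029.
  Response Delay Deduction: −388 days → 27 August 2028.
Expiry of referenced patent OF-90368:
  Base: filing + 15 years → 29 May 2028.
  Clinical Review Extension: 844 days claimed exceeds the 750-day cap, so +750 days → 18 June 2030.
  Response Delay Deduction: −279 days → 12 September 2029.
Terminal disclaimer: OF-815549 expires on the earlier of 27 August 2028 and 12 September 2029.

2028-08-27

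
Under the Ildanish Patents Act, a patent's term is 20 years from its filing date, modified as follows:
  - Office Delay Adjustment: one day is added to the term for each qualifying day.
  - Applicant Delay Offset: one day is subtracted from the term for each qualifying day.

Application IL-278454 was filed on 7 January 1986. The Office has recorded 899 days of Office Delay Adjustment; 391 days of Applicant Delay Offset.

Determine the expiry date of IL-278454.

Base term: filing date + 20 years → 7 January 2006.
Office Delay Adjustment: +899 days → 24 June 2008.
Applicant Delay Offset: −391 days → 30 May 2007.

2007-05-30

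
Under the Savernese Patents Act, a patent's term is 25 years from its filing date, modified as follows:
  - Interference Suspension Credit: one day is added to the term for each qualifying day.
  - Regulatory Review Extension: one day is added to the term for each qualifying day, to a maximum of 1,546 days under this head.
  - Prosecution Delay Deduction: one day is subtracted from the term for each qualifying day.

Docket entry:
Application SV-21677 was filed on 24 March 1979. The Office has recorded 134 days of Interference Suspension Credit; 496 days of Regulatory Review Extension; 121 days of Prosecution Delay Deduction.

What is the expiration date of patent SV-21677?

Base term: filing date + 25 years → 24 March 2004.
Interference Suspension Credit: +134 days → 5 August 2004.
Regulatory Review Extension: 496 days (within the 1546-day cap) → +496 days → 14 December 2005.
Prosecution Delay Deduction: −121 days → 15 August 2005.

2005-08-15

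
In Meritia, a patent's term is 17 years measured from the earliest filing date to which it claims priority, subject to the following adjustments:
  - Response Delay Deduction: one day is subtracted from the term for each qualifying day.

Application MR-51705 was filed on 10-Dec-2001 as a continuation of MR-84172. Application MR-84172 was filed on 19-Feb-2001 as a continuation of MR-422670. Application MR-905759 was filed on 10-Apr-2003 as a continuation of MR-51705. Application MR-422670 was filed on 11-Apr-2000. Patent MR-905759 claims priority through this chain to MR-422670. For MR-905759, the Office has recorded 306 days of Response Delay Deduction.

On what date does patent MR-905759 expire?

Earliest priority filing: 11 April 2000.
Base term: 11 April 2000 + 17 years → 11 April 2017.
Response Delay Deduction: −306 days → 9 June 2016.

2016-06-09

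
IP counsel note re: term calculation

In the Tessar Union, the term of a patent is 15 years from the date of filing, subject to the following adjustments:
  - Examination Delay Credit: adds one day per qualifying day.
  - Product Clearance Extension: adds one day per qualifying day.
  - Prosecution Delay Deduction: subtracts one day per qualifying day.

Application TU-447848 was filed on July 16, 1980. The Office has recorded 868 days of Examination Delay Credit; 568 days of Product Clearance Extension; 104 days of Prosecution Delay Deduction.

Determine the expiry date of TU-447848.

March 9, 1999

Base term: filing date + 15 years → 16 July 1995.
Examination Delay Credit: +868 days → 30 November 1997.
Product Clearance Extension: +568 days → 21 June 1999.
Prosecution Delay Deduction: −104 days → 9 March 1999.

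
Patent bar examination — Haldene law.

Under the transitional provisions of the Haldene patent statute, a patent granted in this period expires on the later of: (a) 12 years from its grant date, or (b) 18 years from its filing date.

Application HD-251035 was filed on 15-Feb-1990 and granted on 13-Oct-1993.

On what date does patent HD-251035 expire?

February 15, 2008

(a) grant + 12 years → 13 October 2005.
(b) filing + 18 years → 15 February 2008.
Later of the two: 15 February 2008.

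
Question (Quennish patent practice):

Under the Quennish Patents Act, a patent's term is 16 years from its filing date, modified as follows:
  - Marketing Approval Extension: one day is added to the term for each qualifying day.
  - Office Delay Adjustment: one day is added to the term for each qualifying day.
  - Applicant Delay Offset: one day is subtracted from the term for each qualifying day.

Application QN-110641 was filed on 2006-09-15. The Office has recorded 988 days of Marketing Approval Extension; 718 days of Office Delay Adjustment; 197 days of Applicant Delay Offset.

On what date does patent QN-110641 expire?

November 2, 2026

Base term: filing date + 16 years → 15 September 2022.
Marketing Approval Extension: +988 days → 30 May 2025.
Office Delay Adjustment: +718 days → 18 May 2027.
Applicant Delay Offset: −197 days → 2 November 2026.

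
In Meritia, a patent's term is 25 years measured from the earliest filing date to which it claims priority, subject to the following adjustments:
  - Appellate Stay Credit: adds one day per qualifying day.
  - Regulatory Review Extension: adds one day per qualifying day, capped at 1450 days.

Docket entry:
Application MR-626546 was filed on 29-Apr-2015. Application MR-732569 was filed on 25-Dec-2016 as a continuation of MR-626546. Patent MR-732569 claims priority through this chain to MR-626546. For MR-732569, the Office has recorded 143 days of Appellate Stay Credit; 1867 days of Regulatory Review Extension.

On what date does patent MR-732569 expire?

Earliest priority filing: 29 April 2015.
Base term: 29 April 2015 + 25 years → 29 April 2040.
Appellate Stay Credit: +143 days → 19 September 2040.
Regulatory Review Extension: 1867 days claimed exceeds the 1450-day cap, so +1450 days → 8 September 2044.

September 8, 2044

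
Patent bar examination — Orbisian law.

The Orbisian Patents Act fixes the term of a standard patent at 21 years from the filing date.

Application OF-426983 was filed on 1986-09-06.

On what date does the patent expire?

Filing date + 21 years → 6 September 2007.

September 6, 2007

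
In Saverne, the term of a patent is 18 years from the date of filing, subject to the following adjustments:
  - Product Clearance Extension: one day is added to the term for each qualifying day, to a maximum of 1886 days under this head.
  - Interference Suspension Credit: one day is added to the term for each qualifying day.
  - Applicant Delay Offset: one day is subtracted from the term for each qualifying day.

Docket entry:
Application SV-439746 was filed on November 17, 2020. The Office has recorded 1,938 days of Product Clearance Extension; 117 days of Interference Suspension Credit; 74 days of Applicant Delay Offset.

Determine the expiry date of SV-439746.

Base term: filing date + 18 years → 17 November 2038.
Product Clearance Extension: 1938 days claimed exceeds the 1886-day cap, so +1886 days → 16 January 2044.
Interference Suspension Credit: +117 days → 12 May 2044.
Applicant Delay Offset: −74 days → 28 February 2044.

2044-02-28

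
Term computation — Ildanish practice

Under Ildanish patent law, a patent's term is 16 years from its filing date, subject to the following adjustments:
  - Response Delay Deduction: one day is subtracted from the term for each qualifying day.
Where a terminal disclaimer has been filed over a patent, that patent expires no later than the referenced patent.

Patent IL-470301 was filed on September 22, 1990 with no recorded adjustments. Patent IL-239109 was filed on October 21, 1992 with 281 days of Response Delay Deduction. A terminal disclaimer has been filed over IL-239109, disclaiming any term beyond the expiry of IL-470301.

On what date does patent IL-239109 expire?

2006-09-22

Natural term of IL-239109:
  Base: filing + 16 years → 21 October 2008.
  Response Delay Deduction: −281 days → 14 January 2008.
Expiry of referenced patent IL-470301:
  Base: filing + 16 years → 22 September 2006.
Terminal disclaimer: IL-239109 expires on the earlier of 14 January 2008 and 22 September 2006.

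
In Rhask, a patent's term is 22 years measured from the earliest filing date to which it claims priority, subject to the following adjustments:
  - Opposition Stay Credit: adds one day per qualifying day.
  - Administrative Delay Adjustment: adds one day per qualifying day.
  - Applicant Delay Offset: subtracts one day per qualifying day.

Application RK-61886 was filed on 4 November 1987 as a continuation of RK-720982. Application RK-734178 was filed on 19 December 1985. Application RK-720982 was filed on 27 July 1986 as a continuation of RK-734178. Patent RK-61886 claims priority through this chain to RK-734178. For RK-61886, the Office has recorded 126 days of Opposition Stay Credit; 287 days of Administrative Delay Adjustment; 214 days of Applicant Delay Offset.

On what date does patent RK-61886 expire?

July 5, 2008

Earliest priority filing: 19 December 1985.
Base term: 19 December 1985 + 22 years → 19 December 2007.
Opposition Stay Credit: +126 days → 23 April 2008.
Administrative Delay Adjustment: +287 days → 4 February 2009.
Applicant Delay Offset: −214 days → 5 July 2008.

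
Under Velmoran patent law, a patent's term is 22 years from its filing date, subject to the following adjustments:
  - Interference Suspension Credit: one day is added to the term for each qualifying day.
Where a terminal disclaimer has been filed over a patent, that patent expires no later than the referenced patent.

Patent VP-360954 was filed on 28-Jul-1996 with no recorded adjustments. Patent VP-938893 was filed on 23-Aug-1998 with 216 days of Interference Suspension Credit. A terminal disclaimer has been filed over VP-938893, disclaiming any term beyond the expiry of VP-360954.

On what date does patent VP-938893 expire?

July 28, 2018

Natural term of VP-938893:
  Base: filing + 22 years → 23 August 2020.
  Interference Suspension Credit: +216 days → 27 March 2021.
Expiry of referenced patent VP-360954:
  Base: filing + 22 years → 28 July 2018.
Terminal disclaimer: VP-938893 expires on the earlier of 27 March 2021 and 28 July 2018.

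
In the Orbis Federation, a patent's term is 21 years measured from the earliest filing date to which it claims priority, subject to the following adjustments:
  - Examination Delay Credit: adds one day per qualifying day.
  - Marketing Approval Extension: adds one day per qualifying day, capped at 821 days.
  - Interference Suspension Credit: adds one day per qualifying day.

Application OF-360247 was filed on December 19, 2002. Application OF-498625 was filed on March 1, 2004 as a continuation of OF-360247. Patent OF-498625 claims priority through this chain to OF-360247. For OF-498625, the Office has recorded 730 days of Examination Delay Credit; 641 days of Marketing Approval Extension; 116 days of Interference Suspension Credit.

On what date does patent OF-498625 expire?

January 14, 2028

Earliest priority filing: 19 December 2002.
Base term: 19 December 2002 + 21 years → 19 December 2023.
Examination Delay Credit: +730 days → 18 December 2025.
Marketing Approval Extension: 641 days (within the 821-day cap) → +641 days → 20 September 2027.
Interference Suspension Credit: +116 days → 14 January 2028.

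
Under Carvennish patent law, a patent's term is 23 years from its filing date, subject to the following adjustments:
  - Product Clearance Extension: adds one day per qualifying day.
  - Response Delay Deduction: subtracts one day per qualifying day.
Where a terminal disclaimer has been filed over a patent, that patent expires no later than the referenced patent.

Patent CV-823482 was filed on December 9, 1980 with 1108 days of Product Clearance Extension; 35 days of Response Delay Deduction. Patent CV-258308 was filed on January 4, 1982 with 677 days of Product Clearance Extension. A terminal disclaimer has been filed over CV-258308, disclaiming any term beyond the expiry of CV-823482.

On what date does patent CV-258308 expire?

2006-11-12

Natural term of CV-258308:
  Base: filing + 23 years → 4 January 2005.
  Product Clearance Extension: +677 days → 12 November 2006.
Expiry of referenced patent CV-823482:
  Base: filing + 23 years → 9 December 2003.
  Product Clearance Extension: +1108 days → 21 December 2006.
  Response Delay Deduction: −35 days → 16 November 2006.
Terminal disclaimer: CV-258308 expires on the earlier of 12 November 2006 and 16 November 2006.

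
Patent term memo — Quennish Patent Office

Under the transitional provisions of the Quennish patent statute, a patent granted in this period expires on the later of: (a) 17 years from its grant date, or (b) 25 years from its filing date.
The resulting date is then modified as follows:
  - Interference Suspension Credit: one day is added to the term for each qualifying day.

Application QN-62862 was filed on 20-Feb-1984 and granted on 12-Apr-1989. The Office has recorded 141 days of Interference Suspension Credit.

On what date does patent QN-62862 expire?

(a) grant + 17 years → 12 April 2006.
(b) filing + 25 years → 20 February 2009.
Later of the two: 20 February 2009.
Interference Suspension Credit: +141 days → 11 July 2009.

July 11, 2009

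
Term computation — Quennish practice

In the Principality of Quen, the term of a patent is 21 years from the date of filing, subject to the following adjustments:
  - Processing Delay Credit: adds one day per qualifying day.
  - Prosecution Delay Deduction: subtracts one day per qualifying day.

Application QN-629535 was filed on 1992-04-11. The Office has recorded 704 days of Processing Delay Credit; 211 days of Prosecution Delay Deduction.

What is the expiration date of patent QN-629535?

August 17, 2014

Base term: filing date + 21 years → 11 April 2013.
Processing Delay Credit: +704 days → 16 March 2015.
Prosecution Delay Deduction: −211 days → 17 August 2014.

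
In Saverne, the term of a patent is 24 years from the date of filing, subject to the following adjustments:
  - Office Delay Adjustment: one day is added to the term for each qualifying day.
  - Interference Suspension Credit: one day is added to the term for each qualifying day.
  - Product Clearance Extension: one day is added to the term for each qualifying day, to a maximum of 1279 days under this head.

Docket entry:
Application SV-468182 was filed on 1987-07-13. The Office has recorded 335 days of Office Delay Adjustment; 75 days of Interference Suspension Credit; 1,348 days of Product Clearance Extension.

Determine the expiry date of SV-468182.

Base term: filing date + 24 years → 13 July 2011.
Office Delay Adjustment: +335 days → 12 June 2012.
Interference Suspension Credit: +75 days → 26 August 2012.
Product Clearance Extension: 1348 days claimed exceeds the 1279-day cap, so +1279 days → 26 February 2016.

February 26, 2016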